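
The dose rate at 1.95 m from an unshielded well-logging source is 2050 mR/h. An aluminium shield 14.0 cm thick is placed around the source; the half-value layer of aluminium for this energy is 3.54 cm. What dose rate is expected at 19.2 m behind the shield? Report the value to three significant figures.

Distance alone: (1.95/19.2)² = 0.01031, so 2050 × 0.01031 = 21.14 mR/h.
Shield: 14.0/3.54 = 3.955 half-value layers → attenuation 2^(−3.955) = 0.06448.
Combined: 21.14 × 0.06448 = 1.363 mR/h.

1.36 mR/h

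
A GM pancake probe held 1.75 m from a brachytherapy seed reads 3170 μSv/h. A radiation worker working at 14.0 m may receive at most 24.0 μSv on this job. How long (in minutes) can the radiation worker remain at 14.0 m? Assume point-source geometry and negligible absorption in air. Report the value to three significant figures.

29.1 min

Applying the 1/r² law, rate at 14.0 m:
3170 × (1.75/14.0)² = 3170 × 0.01562 = 49.52 μSv/h.
Stay time = 24.0 μSv ÷ 49.52 μSv/h = 0.4847 h = 29.08 min.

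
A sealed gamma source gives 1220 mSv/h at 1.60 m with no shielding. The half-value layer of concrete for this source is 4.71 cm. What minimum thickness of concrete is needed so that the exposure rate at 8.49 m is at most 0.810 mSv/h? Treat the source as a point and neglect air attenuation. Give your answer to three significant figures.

27.0 cm

At 8.49 m, distance alone gives 1220 × (1.60/8.49)² = 1220 × 0.03552 = 43.33 mSv/h.
Further attenuation needed: 43.33/0.810 = 53.49.
n = log₂(53.49) = 5.741 half-value layers.
Thickness = 5.741 × 4.71 cm = 27.04 cm.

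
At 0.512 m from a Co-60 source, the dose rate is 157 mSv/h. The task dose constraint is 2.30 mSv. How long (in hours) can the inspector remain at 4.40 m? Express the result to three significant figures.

1.08 h

Using I₁d₁² = I₂d₂², rate at 4.40 m:
157 × (0.512/4.40)² = 157 × 0.01354 = 2.126 mSv/h.
Stay time = 2.30 mSv ÷ 2.126 mSv/h = 1.082 h.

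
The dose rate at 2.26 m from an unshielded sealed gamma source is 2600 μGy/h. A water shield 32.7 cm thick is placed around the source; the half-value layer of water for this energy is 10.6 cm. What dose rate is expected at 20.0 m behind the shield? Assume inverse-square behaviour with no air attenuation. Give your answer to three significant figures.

Distance alone: (2.26/20.0)² = 0.01277, so 2600 × 0.01277 = 33.20 μGy/h.
Shield: 32.7/10.6 = 3.085 half-value layers → attenuation 2^(−3.085) = 0.1178.
Combined: 33.20 × 0.1178 = 3.911 μGy/h.

3.91 μGy/h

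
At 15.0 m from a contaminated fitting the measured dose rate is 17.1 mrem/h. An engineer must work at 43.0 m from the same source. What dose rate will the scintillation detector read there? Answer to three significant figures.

Using I₁d₁² = I₂d₂², scaling from 15.0 m to 43.0 m:
17.1 × (15.0/43.0)² = 17.1 × 0.1217 = 2.081 mrem/h.

2.08 mrem/h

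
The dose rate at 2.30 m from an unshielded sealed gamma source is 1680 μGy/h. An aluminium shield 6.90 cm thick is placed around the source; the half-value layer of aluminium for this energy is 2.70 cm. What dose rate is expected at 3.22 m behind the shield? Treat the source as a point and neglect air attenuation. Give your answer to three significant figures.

146 μGy/h

Distance alone: 1680 × (2.30/3.22)² = 1680 × 0.5102 = 857.1 μGy/h.
Shield: 6.90/2.70 = 2.556 half-value layers → attenuation 2^(−2.556) = 0.1700.
Combined: 857.1 × 0.1700 = 145.7 μGy/h.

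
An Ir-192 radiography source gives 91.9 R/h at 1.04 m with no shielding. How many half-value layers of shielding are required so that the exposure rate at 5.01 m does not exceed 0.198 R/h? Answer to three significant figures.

4.32 half-value layers

At 5.01 m, distance alone gives (1.04/5.01)² = 0.04309, so 91.9 × 0.04309 = 3.960 R/h.
Further attenuation needed: 3.960/0.198 = 20.00.
n = log₂(20.00) = 4.322 half-value layers.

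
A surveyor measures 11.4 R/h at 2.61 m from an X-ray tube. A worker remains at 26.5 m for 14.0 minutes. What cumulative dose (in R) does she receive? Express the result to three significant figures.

0.0258 R

By the inverse-square law, rate at 26.5 m:
(2.61/26.5)² = 0.009700, so 11.4 × 0.009700 = 0.1106 R/h.
Dose = rate × time = 0.1106 R/h × 0.2333 h = 0.02580 R.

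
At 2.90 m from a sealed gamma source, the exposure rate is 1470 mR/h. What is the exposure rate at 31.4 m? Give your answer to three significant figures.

12.5 mR/h

Using I₁d₁² = I₂d₂², the rate at 31.4 m is
(2.90/31.4)² = 0.008530, so 1470 × 0.008530 = 12.54 mR/h.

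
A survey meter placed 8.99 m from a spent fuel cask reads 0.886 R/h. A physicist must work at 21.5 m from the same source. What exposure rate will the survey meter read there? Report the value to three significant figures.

0.155 R/h

Applying the 1/r² law, scaling from 8.99 m to 21.5 m:
(8.99/21.5)² = 0.1748, so 0.886 × 0.1748 = 0.1549 R/h.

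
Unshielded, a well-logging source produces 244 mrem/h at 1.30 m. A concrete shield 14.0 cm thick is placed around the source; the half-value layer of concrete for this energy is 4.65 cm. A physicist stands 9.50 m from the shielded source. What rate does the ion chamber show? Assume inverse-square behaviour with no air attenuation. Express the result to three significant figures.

0.567 mrem/h

Distance alone: 244 × (1.30/9.50)² = 244 × 0.01873 = 4.570 mrem/h.
Shield: 14.0/4.65 = 3.011 half-value layers → attenuation 2^(−3.011) = 0.1241.
Combined: 4.570 × 0.1241 = 0.5671 mrem/h.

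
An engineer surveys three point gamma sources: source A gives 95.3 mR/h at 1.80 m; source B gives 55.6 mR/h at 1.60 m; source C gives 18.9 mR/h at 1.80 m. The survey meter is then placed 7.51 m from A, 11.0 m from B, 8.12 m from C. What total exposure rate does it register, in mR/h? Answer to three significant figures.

7.58 mR/h

By superposition, sum each source's inverse-square contribution:
A: 95.3 × (1.80/7.51)² = 5.475 mR/h
B: 55.6 × (1.60/11.0)² = 1.176 mR/h
C: 18.9 × (1.80/8.12)² = 0.9287 mR/h
Total = 5.475 + 1.176 + 0.9287 = 7.580 mR/h.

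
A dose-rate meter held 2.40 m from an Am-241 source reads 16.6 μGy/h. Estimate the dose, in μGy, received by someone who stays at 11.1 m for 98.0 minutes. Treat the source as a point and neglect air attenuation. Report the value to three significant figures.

1.27 μGy

Applying the 1/r² law, rate at 11.1 m:
(2.40/11.1)² = 0.04675, so 16.6 × 0.04675 = 0.7761 μGy/h.
Dose = rate × time = 0.7761 μGy/h × 1.633 h = 1.267 μGy.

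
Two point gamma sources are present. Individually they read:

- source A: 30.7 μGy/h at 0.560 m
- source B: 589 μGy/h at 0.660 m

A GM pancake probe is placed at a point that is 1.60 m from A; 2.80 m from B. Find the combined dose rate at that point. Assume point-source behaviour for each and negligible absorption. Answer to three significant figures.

Each source contributes Iᵢ·(dᵢ/rᵢ)²; contributions add.
A: 30.7 × (0.560/1.60)² = 3.761 μGy/h
B: 589 × (0.660/2.80)² = 32.73 μGy/h
Total = 3.761 + 32.73 = 36.49 μGy/h.

36.5 μGy/h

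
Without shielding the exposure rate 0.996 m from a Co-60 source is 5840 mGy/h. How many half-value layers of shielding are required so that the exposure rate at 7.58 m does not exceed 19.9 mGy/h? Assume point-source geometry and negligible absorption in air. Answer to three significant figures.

At 7.58 m, distance alone gives 5840 × (0.996/7.58)² = 5840 × 0.01727 = 100.9 mGy/h.
Further attenuation needed: 100.9/19.9 = 5.070.
n = log₂(5.070) = 2.342 half-value layers.

2.34 half-value layers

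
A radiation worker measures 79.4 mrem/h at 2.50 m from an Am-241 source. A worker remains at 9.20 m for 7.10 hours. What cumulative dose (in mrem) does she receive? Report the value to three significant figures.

41.6 mrem

Intensity scales as (d₁/d₂)², so rate at 9.20 m:
(2.50/9.20)² = 0.07384, so 79.4 × 0.07384 = 5.863 mrem/h.
Dose = rate × time = 5.863 mrem/h × 7.100 h = 41.63 mrem.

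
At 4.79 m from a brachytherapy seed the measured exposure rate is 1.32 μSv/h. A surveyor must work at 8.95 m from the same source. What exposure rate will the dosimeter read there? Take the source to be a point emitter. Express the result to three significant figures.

Intensity scales as (d₁/d₂)², so scaling from 4.79 m to 8.95 m:
1.32 × (4.79/8.95)² = 1.32 × 0.2864 = 0.3780 μSv/h.

0.378 μSv/h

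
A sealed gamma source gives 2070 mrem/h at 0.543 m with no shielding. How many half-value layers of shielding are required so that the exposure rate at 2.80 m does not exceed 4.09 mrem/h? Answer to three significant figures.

At 2.80 m, distance alone gives 2070 × (0.543/2.80)² = 2070 × 0.03761 = 77.85 mrem/h.
Further attenuation needed: 77.85/4.09 = 19.03.
n = log₂(19.03) = 4.250 half-value layers.

4.25 half-value layers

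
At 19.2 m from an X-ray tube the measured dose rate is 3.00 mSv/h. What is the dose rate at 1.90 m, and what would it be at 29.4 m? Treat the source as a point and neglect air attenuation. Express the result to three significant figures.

306 mSv/h; 1.28 mSv/h

Intensity scales as (d₁/d₂)², so
At 1.90 m: (19.2/1.90)² = 102.1, so 3.00 × 102.1 = 306.3 mSv/h
At 29.4 m: (1.90/29.4)² = 0.004177, so 306.3 × 0.004177 = 1.279 mSv/h.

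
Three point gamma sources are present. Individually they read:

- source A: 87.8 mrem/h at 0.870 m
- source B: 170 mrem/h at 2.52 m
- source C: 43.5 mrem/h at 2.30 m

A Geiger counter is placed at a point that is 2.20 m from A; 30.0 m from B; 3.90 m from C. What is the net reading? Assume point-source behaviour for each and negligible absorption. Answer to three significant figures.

30.1 mrem/h

By superposition, sum each source's inverse-square contribution:
A: 87.8 × (0.870/2.20)² = 13.73 mrem/h
B: 170 × (2.52/30.0)² = 1.200 mrem/h
C: 43.5 × (2.30/3.90)² = 15.13 mrem/h
Total = 13.73 + 1.200 + 15.13 = 30.06 mrem/h.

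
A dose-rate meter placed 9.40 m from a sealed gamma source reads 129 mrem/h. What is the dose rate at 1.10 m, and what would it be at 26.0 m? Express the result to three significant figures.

9420 mrem/h; 16.9 mrem/h

Applying the 1/r² law,
At 1.10 m: 129 × (9.40/1.10)² = 129 × 73.02 = 9420 mrem/h
At 26.0 m: (1.10/26.0)² = 0.001790, so 9420 × 0.001790 = 16.86 mrem/h.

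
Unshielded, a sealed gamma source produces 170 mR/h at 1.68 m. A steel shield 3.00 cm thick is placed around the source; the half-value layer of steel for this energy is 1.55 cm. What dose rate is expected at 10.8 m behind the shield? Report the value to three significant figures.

1.08 mR/h

Distance alone: (1.68/10.8)² = 0.02420, so 170 × 0.02420 = 4.114 mR/h.
Shield: 3.00/1.55 = 1.935 half-value layers → attenuation 2^(−1.935) = 0.2615.
Combined: 4.114 × 0.2615 = 1.076 mR/h.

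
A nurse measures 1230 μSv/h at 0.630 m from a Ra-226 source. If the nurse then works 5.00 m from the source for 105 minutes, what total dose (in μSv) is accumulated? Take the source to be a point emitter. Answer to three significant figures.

34.2 μSv

Since intensity falls as 1/r², rate at 5.00 m:
(0.630/5.00)² = 0.01588, so 1230 × 0.01588 = 19.53 μSv/h.
Dose = rate × time = 19.53 μSv/h × 1.750 h = 34.18 μSv.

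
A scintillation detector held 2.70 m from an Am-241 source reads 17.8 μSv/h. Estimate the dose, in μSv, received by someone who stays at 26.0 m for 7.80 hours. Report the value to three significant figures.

Intensity scales as (d₁/d₂)², so rate at 26.0 m:
17.8 × (2.70/26.0)² = 17.8 × 0.01078 = 0.1919 μSv/h.
Dose = rate × time = 0.1919 μSv/h × 7.800 h = 1.497 μSv.

1.50 μSv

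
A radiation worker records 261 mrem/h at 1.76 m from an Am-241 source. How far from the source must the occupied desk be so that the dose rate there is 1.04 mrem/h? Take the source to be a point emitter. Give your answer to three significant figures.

Using I₁d₁² = I₂d₂², d₂ = d₁·√(I₁/I₂).
I₁/I₂ = 261/1.04 = 251.0, so d₂ = 1.76 × √251.0 = 27.88 m.

27.9 m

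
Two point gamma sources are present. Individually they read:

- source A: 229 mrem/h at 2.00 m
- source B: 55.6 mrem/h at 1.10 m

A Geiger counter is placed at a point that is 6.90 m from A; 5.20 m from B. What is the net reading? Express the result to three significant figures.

21.7 mrem/h

By superposition, sum each source's inverse-square contribution:
A: 229 × (2.00/6.90)² = 19.24 mrem/h
B: 55.6 × (1.10/5.20)² = 2.488 mrem/h
Total = 19.24 + 2.488 = 21.73 mrem/h.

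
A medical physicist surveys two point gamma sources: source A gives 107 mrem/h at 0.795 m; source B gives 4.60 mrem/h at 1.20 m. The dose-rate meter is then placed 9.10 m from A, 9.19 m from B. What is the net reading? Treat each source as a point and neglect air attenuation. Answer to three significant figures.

0.895 mrem/h

Each source contributes Iᵢ·(dᵢ/rᵢ)²; contributions add.
A: 107 × (0.795/9.10)² = 0.8166 mrem/h
B: 4.60 × (1.20/9.19)² = 0.07843 mrem/h
Total = 0.8166 + 0.07843 = 0.8950 mrem/h.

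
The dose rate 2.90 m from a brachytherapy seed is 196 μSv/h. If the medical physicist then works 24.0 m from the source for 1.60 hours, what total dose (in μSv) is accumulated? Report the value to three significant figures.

4.58 μSv

By the inverse-square law, rate at 24.0 m:
(2.90/24.0)² = 0.01460, so 196 × 0.01460 = 2.862 μSv/h.
Dose = rate × time = 2.862 μSv/h × 1.600 h = 4.579 μSv.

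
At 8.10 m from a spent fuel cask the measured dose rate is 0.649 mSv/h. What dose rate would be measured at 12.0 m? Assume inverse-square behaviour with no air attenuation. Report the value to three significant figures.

0.296 mSv/h

Since intensity falls as 1/r², scaling from 8.10 m to 12.0 m:
0.649 × (8.10/12.0)² = 0.649 × 0.4556 = 0.2957 mSv/h.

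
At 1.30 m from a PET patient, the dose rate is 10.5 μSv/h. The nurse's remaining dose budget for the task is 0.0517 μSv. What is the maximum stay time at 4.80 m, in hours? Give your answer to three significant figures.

0.0671 h

By the inverse-square law, rate at 4.80 m:
10.5 × (1.30/4.80)² = 10.5 × 0.07335 = 0.7702 μSv/h.
Stay time = 0.0517 μSv ÷ 0.7702 μSv/h = 0.06713 h.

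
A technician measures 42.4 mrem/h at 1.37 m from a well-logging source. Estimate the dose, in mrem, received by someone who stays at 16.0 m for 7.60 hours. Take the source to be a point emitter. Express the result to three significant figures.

2.36 mrem

Using I₁d₁² = I₂d₂², rate at 16.0 m:
(1.37/16.0)² = 0.007332, so 42.4 × 0.007332 = 0.3109 mrem/h.
Dose = rate × time = 0.3109 mrem/h × 7.600 h = 2.363 mrem.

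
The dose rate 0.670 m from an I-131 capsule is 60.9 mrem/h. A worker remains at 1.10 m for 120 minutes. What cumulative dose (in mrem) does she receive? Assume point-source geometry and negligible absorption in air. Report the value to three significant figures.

45.2 mrem

Since intensity falls as 1/r², rate at 1.10 m:
60.9 × (0.670/1.10)² = 60.9 × 0.3710 = 22.59 mrem/h.
Dose = rate × time = 22.59 mrem/h × 2.000 h = 45.18 mrem.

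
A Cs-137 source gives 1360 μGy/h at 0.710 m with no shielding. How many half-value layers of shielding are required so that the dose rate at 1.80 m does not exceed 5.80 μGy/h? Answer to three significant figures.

5.19 half-value layers

At 1.80 m, distance alone gives 1360 × (0.710/1.80)² = 1360 × 0.1556 = 211.6 μGy/h.
Further attenuation needed: 211.6/5.80 = 36.48.
n = log₂(36.48) = 5.189 half-value layers.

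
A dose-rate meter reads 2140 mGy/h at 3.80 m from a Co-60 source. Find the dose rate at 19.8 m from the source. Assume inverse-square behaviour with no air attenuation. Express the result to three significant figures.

78.8 mGy/h

Using I₁d₁² = I₂d₂², the rate at 19.8 m is
2140 × (3.80/19.8)² = 2140 × 0.03683 = 78.82 mGy/h.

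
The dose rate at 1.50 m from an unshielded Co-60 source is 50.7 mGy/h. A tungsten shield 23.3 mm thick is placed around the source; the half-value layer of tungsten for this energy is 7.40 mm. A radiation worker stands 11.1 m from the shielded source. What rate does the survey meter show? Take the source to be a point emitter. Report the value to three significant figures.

Distance alone: 50.7 × (1.50/11.1)² = 50.7 × 0.01826 = 0.9258 mGy/h.
Shield: 23.3/7.40 = 3.149 half-value layers → attenuation 2^(−3.149) = 0.1127.
Combined: 0.9258 × 0.1127 = 0.1043 mGy/h.

0.104 mGy/h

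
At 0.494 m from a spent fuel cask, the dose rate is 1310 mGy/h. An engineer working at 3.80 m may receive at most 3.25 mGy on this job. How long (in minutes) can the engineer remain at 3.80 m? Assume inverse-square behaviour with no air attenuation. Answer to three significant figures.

Applying the 1/r² law, rate at 3.80 m:
1310 × (0.494/3.80)² = 1310 × 0.01690 = 22.14 mGy/h.
Stay time = 3.25 mGy ÷ 22.14 mGy/h = 0.1468 h = 8.808 min.

8.81 min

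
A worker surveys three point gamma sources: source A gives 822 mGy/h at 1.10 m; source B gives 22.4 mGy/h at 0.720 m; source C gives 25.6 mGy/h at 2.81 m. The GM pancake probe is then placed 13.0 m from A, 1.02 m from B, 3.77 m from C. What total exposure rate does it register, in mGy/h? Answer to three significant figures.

By superposition, sum each source's inverse-square contribution:
A: 822 × (1.10/13.0)² = 5.885 mGy/h
B: 22.4 × (0.720/1.02)² = 11.16 mGy/h
C: 25.6 × (2.81/3.77)² = 14.22 mGy/h
Total = 5.885 + 11.16 + 14.22 = 31.27 mGy/h.

31.3 mGy/h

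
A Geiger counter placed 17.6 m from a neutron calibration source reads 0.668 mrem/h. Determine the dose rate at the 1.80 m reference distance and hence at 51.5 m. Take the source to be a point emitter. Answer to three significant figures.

63.9 mrem/h; 0.0780 mrem/h

Intensity scales as (d₁/d₂)², so
At 1.80 m: (17.6/1.80)² = 95.60, so 0.668 × 95.60 = 63.86 mrem/h
At 51.5 m: (1.80/51.5)² = 0.001222, so 63.86 × 0.001222 = 0.07804 mrem/h.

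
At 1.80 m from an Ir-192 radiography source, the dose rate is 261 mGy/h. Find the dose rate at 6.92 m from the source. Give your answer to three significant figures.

By the inverse-square law, the rate at 6.92 m is
(1.80/6.92)² = 0.06766, so 261 × 0.06766 = 17.66 mGy/h.

17.7 mGy/h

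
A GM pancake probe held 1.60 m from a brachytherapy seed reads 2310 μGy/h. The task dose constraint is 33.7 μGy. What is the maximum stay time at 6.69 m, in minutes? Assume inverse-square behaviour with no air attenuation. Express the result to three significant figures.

Intensity scales as (d₁/d₂)², so rate at 6.69 m:
2310 × (1.60/6.69)² = 2310 × 0.05720 = 132.1 μGy/h.
Stay time = 33.7 μGy ÷ 132.1 μGy/h = 0.2551 h = 15.31 min.

15.3 min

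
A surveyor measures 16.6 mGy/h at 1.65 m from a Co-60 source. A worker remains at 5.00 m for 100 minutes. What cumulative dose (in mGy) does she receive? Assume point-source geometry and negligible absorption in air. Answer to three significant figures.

3.01 mGy

Using I₁d₁² = I₂d₂², rate at 5.00 m:
16.6 × (1.65/5.00)² = 16.6 × 0.1089 = 1.808 mGy/h.
Dose = rate × time = 1.808 mGy/h × 1.667 h = 3.014 mGy.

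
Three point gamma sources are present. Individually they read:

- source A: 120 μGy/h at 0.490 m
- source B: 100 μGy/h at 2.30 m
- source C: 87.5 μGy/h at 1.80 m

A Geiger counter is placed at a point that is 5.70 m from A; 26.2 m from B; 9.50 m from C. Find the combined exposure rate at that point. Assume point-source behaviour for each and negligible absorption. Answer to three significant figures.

By superposition, sum each source's inverse-square contribution:
A: 120 × (0.490/5.70)² = 0.8868 μGy/h
B: 100 × (2.30/26.2)² = 0.7706 μGy/h
C: 87.5 × (1.80/9.50)² = 3.141 μGy/h
Total = 0.8868 + 0.7706 + 3.141 = 4.798 μGy/h.

4.80 μGy/h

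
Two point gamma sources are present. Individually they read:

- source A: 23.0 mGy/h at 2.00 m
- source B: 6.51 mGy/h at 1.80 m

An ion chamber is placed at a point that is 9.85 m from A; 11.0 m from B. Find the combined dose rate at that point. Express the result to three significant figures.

Each source contributes Iᵢ·(dᵢ/rᵢ)²; contributions add.
A: 23.0 × (2.00/9.85)² = 0.9482 mGy/h
B: 6.51 × (1.80/11.0)² = 0.1743 mGy/h
Total = 0.9482 + 0.1743 = 1.123 mGy/h.

1.12 mGy/h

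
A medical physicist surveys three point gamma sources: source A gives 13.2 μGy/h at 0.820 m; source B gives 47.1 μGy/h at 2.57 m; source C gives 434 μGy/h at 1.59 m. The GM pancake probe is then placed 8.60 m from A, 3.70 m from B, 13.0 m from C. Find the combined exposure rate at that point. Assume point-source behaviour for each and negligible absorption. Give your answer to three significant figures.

29.3 μGy/h

By superposition, sum each source's inverse-square contribution:
A: 13.2 × (0.820/8.60)² = 0.1200 μGy/h
B: 47.1 × (2.57/3.70)² = 22.72 μGy/h
C: 434 × (1.59/13.0)² = 6.492 μGy/h
Total = 0.1200 + 22.72 + 6.492 = 29.33 μGy/h.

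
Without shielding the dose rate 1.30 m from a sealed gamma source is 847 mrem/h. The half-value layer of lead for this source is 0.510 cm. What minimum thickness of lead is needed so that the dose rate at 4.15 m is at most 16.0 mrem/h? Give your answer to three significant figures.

At 4.15 m, distance alone gives (1.30/4.15)² = 0.09813, so 847 × 0.09813 = 83.12 mrem/h.
Further attenuation needed: 83.12/16.0 = 5.195.
n = log₂(5.195) = 2.377 half-value layers.
Thickness = 2.377 × 0.510 cm = 1.212 cm.

1.21 cm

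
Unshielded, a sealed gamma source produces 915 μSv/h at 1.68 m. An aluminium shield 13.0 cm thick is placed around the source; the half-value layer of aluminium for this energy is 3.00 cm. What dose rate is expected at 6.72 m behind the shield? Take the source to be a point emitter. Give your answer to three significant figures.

2.84 μSv/h

Distance alone: 915 × (1.68/6.72)² = 915 × 0.06250 = 57.19 μSv/h.
Shield: 13.0/3.00 = 4.333 half-value layers → attenuation 2^(−4.333) = 0.04962.
Combined: 57.19 × 0.04962 = 2.838 μSv/h.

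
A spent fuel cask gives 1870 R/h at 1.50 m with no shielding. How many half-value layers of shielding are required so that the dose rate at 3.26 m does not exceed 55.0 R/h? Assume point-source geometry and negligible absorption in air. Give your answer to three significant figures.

2.85 half-value layers

At 3.26 m, distance alone gives 1870 × (1.50/3.26)² = 1870 × 0.2117 = 395.9 R/h.
Further attenuation needed: 395.9/55.0 = 7.198.
n = log₂(7.198) = 2.848 half-value layers.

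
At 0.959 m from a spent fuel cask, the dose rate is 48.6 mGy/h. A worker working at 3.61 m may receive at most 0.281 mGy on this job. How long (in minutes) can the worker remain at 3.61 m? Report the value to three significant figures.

Intensity scales as (d₁/d₂)², so rate at 3.61 m:
48.6 × (0.959/3.61)² = 48.6 × 0.07057 = 3.430 mGy/h.
Stay time = 0.281 mGy ÷ 3.430 mGy/h = 0.08192 h = 4.915 min.

4.92 min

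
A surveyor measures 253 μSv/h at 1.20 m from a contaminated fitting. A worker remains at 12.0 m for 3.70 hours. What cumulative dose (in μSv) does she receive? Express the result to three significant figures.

By the inverse-square law, rate at 12.0 m:
253 × (1.20/12.0)² = 253 × 0.01000 = 2.530 μSv/h.
Dose = rate × time = 2.530 μSv/h × 3.700 h = 9.361 μSv.

9.36 μSv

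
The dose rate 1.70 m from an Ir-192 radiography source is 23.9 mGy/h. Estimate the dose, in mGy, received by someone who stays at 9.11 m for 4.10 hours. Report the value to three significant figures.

Intensity scales as (d₁/d₂)², so rate at 9.11 m:
(1.70/9.11)² = 0.03482, so 23.9 × 0.03482 = 0.8322 mGy/h.
Dose = rate × time = 0.8322 mGy/h × 4.100 h = 3.412 mGy.

3.41 mGy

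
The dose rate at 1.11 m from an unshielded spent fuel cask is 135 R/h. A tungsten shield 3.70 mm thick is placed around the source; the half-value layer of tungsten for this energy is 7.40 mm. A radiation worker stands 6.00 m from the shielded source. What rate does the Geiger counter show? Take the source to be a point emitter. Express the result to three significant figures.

Distance alone: (1.11/6.00)² = 0.03423, so 135 × 0.03423 = 4.621 R/h.
Shield: 3.70/7.40 = 0.5000 half-value layers → attenuation 2^(−0.5000) = 0.7071.
Combined: 4.621 × 0.7071 = 3.268 R/h.

3.27 R/h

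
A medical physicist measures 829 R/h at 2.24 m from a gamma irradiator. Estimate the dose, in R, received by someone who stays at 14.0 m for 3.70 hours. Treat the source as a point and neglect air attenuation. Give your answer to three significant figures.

Using I₁d₁² = I₂d₂², rate at 14.0 m:
829 × (2.24/14.0)² = 829 × 0.02560 = 21.22 R/h.
Dose = rate × time = 21.22 R/h × 3.700 h = 78.51 R.

78.5 R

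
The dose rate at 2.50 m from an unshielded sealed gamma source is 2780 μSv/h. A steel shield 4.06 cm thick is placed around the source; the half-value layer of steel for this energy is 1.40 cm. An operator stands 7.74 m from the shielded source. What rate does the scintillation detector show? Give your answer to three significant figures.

Distance alone: 2780 × (2.50/7.74)² = 2780 × 0.1043 = 290.0 μSv/h.
Shield: 4.06/1.40 = 2.900 half-value layers → attenuation 2^(−2.900) = 0.1340.
Combined: 290.0 × 0.1340 = 38.86 μSv/h.

38.9 μSv/h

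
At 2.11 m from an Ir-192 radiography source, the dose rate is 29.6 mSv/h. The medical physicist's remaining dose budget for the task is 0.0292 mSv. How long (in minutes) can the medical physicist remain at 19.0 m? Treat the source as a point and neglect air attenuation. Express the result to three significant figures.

4.80 min

Using I₁d₁² = I₂d₂², rate at 19.0 m:
(2.11/19.0)² = 0.01233, so 29.6 × 0.01233 = 0.3650 mSv/h.
Stay time = 0.0292 mSv ÷ 0.3650 mSv/h = 0.08000 h = 4.800 min.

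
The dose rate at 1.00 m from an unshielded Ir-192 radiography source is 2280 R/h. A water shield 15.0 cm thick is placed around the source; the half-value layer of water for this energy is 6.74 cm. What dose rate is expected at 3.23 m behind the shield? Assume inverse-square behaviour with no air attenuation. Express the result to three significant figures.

46.7 R/h

Distance alone: (1.00/3.23)² = 0.09585, so 2280 × 0.09585 = 218.5 R/h.
Shield: 15.0/6.74 = 2.226 half-value layers → attenuation 2^(−2.226) = 0.2138.
Combined: 218.5 × 0.2138 = 46.72 R/h.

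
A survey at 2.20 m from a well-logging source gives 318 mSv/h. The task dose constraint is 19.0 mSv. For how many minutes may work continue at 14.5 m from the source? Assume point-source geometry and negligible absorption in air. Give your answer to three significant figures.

By the inverse-square law, rate at 14.5 m:
(2.20/14.5)² = 0.02302, so 318 × 0.02302 = 7.320 mSv/h.
Stay time = 19.0 mSv ÷ 7.320 mSv/h = 2.596 h = 155.8 min.

156 min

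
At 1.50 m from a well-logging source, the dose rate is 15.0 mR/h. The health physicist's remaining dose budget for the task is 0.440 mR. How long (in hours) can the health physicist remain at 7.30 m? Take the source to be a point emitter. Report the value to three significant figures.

0.695 h

Since intensity falls as 1/r², rate at 7.30 m:
15.0 × (1.50/7.30)² = 15.0 × 0.04222 = 0.6333 mR/h.
Stay time = 0.440 mR ÷ 0.6333 mR/h = 0.6948 h.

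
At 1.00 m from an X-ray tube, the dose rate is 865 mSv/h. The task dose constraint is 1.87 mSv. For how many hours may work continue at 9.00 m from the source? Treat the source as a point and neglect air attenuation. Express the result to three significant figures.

0.175 h

Intensity scales as (d₁/d₂)², so rate at 9.00 m:
(1.00/9.00)² = 0.01235, so 865 × 0.01235 = 10.68 mSv/h.
Stay time = 1.87 mSv ÷ 10.68 mSv/h = 0.1751 h.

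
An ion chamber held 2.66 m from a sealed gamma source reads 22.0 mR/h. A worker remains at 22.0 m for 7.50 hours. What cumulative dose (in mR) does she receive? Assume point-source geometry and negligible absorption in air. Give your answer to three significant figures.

By the inverse-square law, rate at 22.0 m:
22.0 × (2.66/22.0)² = 22.0 × 0.01462 = 0.3216 mR/h.
Dose = rate × time = 0.3216 mR/h × 7.500 h = 2.412 mR.

2.41 mR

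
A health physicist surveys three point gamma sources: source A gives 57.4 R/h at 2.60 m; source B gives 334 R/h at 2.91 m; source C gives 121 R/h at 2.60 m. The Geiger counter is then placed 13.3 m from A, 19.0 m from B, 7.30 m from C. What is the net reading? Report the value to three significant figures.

Each source contributes Iᵢ·(dᵢ/rᵢ)²; contributions add.
A: 57.4 × (2.60/13.3)² = 2.194 R/h
B: 334 × (2.91/19.0)² = 7.835 R/h
C: 121 × (2.60/7.30)² = 15.35 R/h
Total = 2.194 + 7.835 + 15.35 = 25.38 R/h.

25.4 R/h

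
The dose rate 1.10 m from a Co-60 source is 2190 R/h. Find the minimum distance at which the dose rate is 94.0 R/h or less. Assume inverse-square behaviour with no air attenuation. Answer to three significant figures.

Since intensity falls as 1/r², d₂ = d₁·√(I₁/I₂).
I₁/I₂ = 2190/94.0 = 23.30, so d₂ = 1.10 × √23.30 = 5.310 m.

5.31 m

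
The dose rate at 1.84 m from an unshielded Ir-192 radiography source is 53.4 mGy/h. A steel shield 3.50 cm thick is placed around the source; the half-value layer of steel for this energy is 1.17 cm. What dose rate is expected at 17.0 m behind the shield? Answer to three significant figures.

0.0787 mGy/h

Distance alone: 53.4 × (1.84/17.0)² = 53.4 × 0.01171 = 0.6253 mGy/h.
Shield: 3.50/1.17 = 2.991 half-value layers → attenuation 2^(−2.991) = 0.1258.
Combined: 0.6253 × 0.1258 = 0.07866 mGy/h.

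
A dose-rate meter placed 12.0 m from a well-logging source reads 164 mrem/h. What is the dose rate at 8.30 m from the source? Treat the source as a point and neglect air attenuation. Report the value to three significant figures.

343 mrem/h

Using I₁d₁² = I₂d₂², scaling from 12.0 m to 8.30 m:
164 × (12.0/8.30)² = 164 × 2.090 = 342.8 mrem/h.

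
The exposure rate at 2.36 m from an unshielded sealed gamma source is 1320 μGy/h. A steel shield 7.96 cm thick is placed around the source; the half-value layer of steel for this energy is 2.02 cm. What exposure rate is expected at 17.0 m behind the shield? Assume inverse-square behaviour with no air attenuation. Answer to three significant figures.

Distance alone: 1320 × (2.36/17.0)² = 1320 × 0.01927 = 25.44 μGy/h.
Shield: 7.96/2.02 = 3.941 half-value layers → attenuation 2^(−3.941) = 0.06511.
Combined: 25.44 × 0.06511 = 1.656 μGy/h.

1.66 μGy/h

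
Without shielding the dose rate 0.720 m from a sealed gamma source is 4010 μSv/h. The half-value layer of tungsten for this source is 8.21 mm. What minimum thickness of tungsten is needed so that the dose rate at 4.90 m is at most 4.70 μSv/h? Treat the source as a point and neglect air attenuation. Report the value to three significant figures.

34.5 mm

At 4.90 m, distance alone gives (0.720/4.90)² = 0.02159, so 4010 × 0.02159 = 86.58 μSv/h.
Further attenuation needed: 86.58/4.70 = 18.42.
n = log₂(18.42) = 4.203 half-value layers.
Thickness = 4.203 × 8.21 mm = 34.51 mm.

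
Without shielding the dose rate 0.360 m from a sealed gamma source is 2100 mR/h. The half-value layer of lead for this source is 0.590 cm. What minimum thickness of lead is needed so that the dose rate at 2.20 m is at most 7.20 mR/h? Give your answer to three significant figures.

1.75 cm

At 2.20 m, distance alone gives (0.360/2.20)² = 0.02678, so 2100 × 0.02678 = 56.24 mR/h.
Further attenuation needed: 56.24/7.20 = 7.811.
n = log₂(7.811) = 2.966 half-value layers.
Thickness = 2.966 × 0.590 cm = 1.750 cm.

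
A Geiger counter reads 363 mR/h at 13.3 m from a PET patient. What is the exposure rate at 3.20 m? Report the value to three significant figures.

By the inverse-square law, the rate at 3.20 m is
(13.3/3.20)² = 17.27, so 363 × 17.27 = 6269 mR/h.

6270 mR/h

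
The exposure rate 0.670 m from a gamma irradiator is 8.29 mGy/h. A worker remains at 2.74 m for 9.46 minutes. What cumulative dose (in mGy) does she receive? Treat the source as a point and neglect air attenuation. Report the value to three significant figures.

0.0782 mGy

Since intensity falls as 1/r², rate at 2.74 m:
8.29 × (0.670/2.74)² = 8.29 × 0.05979 = 0.4957 mGy/h.
Dose = rate × time = 0.4957 mGy/h × 0.1577 h = 0.07817 mGy.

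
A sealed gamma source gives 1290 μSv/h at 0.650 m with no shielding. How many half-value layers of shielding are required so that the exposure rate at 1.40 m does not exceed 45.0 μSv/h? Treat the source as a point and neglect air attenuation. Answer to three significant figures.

2.63 half-value layers

At 1.40 m, distance alone gives 1290 × (0.650/1.40)² = 1290 × 0.2156 = 278.1 μSv/h.
Further attenuation needed: 278.1/45.0 = 6.180.
n = log₂(6.180) = 2.628 half-value layers.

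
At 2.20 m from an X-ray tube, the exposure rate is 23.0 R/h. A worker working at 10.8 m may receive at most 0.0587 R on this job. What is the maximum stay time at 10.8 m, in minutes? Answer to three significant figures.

3.69 min

By the inverse-square law, rate at 10.8 m:
(2.20/10.8)² = 0.04150, so 23.0 × 0.04150 = 0.9545 R/h.
Stay time = 0.0587 R ÷ 0.9545 R/h = 0.06150 h = 3.690 min.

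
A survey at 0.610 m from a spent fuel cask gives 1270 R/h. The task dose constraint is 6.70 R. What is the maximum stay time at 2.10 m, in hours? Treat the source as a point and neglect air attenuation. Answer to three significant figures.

0.0625 h

Using I₁d₁² = I₂d₂², rate at 2.10 m:
1270 × (0.610/2.10)² = 1270 × 0.08438 = 107.2 R/h.
Stay time = 6.70 R ÷ 107.2 R/h = 0.06250 h.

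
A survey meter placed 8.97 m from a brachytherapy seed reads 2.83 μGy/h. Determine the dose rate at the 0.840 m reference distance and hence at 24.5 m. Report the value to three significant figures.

323 μGy/h; 0.379 μGy/h

Since intensity falls as 1/r²,
At 0.840 m: (8.97/0.840)² = 114.0, so 2.83 × 114.0 = 322.6 μGy/h
At 24.5 m: (0.840/24.5)² = 0.001176, so 322.6 × 0.001176 = 0.3794 μGy/h.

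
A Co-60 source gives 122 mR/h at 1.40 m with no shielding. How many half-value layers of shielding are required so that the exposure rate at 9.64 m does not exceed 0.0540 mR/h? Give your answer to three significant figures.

At 9.64 m, distance alone gives 122 × (1.40/9.64)² = 122 × 0.02109 = 2.573 mR/h.
Further attenuation needed: 2.573/0.0540 = 47.65.
n = log₂(47.65) = 5.574 half-value layers.

5.57 half-value layers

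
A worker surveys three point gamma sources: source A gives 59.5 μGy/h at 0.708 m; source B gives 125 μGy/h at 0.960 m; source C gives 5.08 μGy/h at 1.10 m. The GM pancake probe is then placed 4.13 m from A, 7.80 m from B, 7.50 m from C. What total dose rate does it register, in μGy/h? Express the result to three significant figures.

By superposition, sum each source's inverse-square contribution:
A: 59.5 × (0.708/4.13)² = 1.749 μGy/h
B: 125 × (0.960/7.80)² = 1.893 μGy/h
C: 5.08 × (1.10/7.50)² = 0.1093 μGy/h
Total = 1.749 + 1.893 + 0.1093 = 3.751 μGy/h.

3.75 μGy/h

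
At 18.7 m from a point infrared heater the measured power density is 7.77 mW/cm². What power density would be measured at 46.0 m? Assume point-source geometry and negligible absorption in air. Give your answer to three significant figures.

Intensity scales as (d₁/d₂)², so scaling from 18.7 m to 46.0 m:
(18.7/46.0)² = 0.1653, so 7.77 × 0.1653 = 1.284 mW/cm².

1.28 mW/cm²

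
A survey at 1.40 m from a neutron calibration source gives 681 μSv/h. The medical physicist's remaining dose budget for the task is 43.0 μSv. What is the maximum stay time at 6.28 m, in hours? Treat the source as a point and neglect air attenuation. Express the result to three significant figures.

1.27 h

Using I₁d₁² = I₂d₂², rate at 6.28 m:
681 × (1.40/6.28)² = 681 × 0.04970 = 33.85 μSv/h.
Stay time = 43.0 μSv ÷ 33.85 μSv/h = 1.270 h.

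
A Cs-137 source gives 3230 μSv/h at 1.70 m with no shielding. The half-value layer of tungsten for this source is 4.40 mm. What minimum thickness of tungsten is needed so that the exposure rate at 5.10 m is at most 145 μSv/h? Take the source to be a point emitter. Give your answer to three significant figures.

5.75 mm

At 5.10 m, distance alone gives (1.70/5.10)² = 0.1111, so 3230 × 0.1111 = 358.9 μSv/h.
Further attenuation needed: 358.9/145 = 2.475.
n = log₂(2.475) = 1.307 half-value layers.
Thickness = 1.307 × 4.40 mm = 5.751 mm.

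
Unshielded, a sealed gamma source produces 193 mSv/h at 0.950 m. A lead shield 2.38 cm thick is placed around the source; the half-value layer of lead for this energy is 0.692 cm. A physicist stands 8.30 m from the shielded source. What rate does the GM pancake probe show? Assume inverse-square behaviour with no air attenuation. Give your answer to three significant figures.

Distance alone: (0.950/8.30)² = 0.01310, so 193 × 0.01310 = 2.528 mSv/h.
Shield: 2.38/0.692 = 3.439 half-value layers → attenuation 2^(−3.439) = 0.09221.
Combined: 2.528 × 0.09221 = 0.2331 mSv/h.

0.233 mSv/h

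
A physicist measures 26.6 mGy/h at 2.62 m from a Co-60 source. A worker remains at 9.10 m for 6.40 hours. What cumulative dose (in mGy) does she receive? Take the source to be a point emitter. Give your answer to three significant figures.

Since intensity falls as 1/r², rate at 9.10 m:
26.6 × (2.62/9.10)² = 26.6 × 0.08289 = 2.205 mGy/h.
Dose = rate × time = 2.205 mGy/h × 6.400 h = 14.11 mGy.

14.1 mGy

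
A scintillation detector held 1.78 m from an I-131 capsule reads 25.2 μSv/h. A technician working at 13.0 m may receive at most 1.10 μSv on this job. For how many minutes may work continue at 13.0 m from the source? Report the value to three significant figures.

140 min

Using I₁d₁² = I₂d₂², rate at 13.0 m:
(1.78/13.0)² = 0.01875, so 25.2 × 0.01875 = 0.4725 μSv/h.
Stay time = 1.10 μSv ÷ 0.4725 μSv/h = 2.328 h = 139.7 min.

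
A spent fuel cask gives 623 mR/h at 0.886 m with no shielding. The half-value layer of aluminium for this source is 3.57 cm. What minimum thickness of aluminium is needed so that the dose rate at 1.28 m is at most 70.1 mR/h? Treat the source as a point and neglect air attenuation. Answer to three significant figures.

At 1.28 m, distance alone gives (0.886/1.28)² = 0.4791, so 623 × 0.4791 = 298.5 mR/h.
Further attenuation needed: 298.5/70.1 = 4.258.
n = log₂(4.258) = 2.090 half-value layers.
Thickness = 2.090 × 3.57 cm = 7.461 cm.

7.46 cm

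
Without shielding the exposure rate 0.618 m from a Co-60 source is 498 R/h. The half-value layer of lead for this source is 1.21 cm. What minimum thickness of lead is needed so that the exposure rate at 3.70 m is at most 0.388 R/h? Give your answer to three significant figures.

At 3.70 m, distance alone gives (0.618/3.70)² = 0.02790, so 498 × 0.02790 = 13.89 R/h.
Further attenuation needed: 13.89/0.388 = 35.80.
n = log₂(35.80) = 5.162 half-value layers.
Thickness = 5.162 × 1.21 cm = 6.246 cm.

6.25 cm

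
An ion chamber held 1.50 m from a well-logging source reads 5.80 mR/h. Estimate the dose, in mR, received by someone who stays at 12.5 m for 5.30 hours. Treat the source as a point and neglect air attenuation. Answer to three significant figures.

0.443 mR

Intensity scales as (d₁/d₂)², so rate at 12.5 m:
5.80 × (1.50/12.5)² = 5.80 × 0.01440 = 0.08352 mR/h.
Dose = rate × time = 0.08352 mR/h × 5.300 h = 0.4427 mR.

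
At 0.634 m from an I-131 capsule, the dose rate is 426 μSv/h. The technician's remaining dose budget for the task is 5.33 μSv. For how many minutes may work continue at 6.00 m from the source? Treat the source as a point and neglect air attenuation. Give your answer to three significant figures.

67.2 min

Using I₁d₁² = I₂d₂², rate at 6.00 m:
(0.634/6.00)² = 0.01117, so 426 × 0.01117 = 4.758 μSv/h.
Stay time = 5.33 μSv ÷ 4.758 μSv/h = 1.120 h = 67.20 min.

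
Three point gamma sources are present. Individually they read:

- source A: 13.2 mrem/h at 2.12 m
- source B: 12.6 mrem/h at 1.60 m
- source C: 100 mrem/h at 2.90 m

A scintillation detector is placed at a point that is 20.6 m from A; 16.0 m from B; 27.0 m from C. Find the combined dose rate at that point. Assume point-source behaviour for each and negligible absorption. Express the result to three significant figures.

Each source contributes Iᵢ·(dᵢ/rᵢ)²; contributions add.
A: 13.2 × (2.12/20.6)² = 0.1398 mrem/h
B: 12.6 × (1.60/16.0)² = 0.1260 mrem/h
C: 100 × (2.90/27.0)² = 1.154 mrem/h
Total = 0.1398 + 0.1260 + 1.154 = 1.420 mrem/h.

1.42 mrem/h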